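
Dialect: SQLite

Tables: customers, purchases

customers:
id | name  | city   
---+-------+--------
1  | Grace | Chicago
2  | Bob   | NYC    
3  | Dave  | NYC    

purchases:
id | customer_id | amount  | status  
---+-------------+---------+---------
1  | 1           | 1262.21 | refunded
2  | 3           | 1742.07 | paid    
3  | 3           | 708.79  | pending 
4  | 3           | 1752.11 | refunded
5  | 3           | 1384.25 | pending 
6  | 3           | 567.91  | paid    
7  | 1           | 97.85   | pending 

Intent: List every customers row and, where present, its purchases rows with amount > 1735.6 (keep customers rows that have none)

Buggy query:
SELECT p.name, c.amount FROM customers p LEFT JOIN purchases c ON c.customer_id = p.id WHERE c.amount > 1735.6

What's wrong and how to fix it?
Bug: A WHERE condition on the right-hand table after LEFT JOIN drops unmatched parents

Fix: Move the right-table condition into the ON clause so unmatched parents are kept

Corrected query:
SELECT p.name, c.amount FROM customers p LEFT JOIN purchases c ON c.customer_id = p.id AND c.amount > 1735.6

Result:
name  | amount 
------+--------
Grace | NULL   
Bob   | NULL   
Dave  | 1742.07
Dave  | 1752.11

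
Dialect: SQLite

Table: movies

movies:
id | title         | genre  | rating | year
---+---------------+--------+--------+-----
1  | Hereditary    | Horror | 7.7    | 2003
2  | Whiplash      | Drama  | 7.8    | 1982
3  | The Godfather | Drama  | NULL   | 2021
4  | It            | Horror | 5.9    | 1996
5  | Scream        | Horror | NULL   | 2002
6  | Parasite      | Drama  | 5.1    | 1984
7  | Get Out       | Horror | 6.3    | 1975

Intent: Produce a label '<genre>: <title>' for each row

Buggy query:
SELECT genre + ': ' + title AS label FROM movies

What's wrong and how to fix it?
Bug: '+' is numeric addition; on text columns SQLite converts them to 0 instead of concatenating

Fix: Use the || operator for string concatenation

Corrected query:
SELECT genre || ': ' || title AS label FROM movies

Result:
label               
--------------------
Horror: Hereditary  
Drama: Whiplash     
Drama: The Godfather
Horror: It          
Horror: Scream      
Drama: Parasite     
Horror: Get Out     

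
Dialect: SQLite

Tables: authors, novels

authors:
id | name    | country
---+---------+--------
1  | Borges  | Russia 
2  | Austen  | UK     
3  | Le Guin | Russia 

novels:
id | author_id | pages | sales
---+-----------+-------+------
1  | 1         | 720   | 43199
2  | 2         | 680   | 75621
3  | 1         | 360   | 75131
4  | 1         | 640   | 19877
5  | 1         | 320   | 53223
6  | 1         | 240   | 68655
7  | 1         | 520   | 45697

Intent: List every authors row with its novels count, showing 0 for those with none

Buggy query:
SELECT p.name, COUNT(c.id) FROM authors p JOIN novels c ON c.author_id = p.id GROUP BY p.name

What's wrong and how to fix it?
Bug: An inner join excludes parents with zero children

Fix: Use LEFT JOIN so parents without children still appear (COUNT(c.id) gives 0)

Corrected query:
SELECT p.name, COUNT(c.id) FROM authors p LEFT JOIN novels c ON c.author_id = p.id GROUP BY p.name

Result:
name    | COUNT(c.id)
--------+------------
Austen  | 1          
Borges  | 6          
Le Guin | 0          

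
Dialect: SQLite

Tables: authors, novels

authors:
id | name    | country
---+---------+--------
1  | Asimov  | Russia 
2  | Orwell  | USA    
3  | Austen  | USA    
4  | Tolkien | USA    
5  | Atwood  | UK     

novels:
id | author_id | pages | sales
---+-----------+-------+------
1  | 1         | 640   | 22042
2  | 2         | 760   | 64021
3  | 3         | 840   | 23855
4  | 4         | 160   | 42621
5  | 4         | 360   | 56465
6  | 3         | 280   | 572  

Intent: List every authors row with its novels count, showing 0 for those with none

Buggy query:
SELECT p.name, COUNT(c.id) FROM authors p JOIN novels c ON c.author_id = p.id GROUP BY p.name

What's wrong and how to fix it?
Bug: INNER JOIN drops authors rows that have no matching novels rows

Fix: Switch to LEFT JOIN to retain unmatched parent rows

Corrected query:
SELECT p.name, COUNT(c.id) FROM authors p LEFT JOIN novels c ON c.author_id = p.id GROUP BY p.name

Result:
name    | COUNT(c.id)
--------+------------
Asimov  | 1          
Atwood  | 0          
Austen  | 2          
Orwell  | 1          
Tolkien | 2          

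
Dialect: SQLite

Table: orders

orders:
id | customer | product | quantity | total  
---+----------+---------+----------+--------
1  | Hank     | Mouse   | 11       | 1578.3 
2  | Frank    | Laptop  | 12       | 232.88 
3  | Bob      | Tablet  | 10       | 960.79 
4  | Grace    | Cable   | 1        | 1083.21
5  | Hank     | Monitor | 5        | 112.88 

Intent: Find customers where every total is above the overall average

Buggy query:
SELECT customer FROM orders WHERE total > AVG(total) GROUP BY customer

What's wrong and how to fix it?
Bug: WHERE evaluates per row before aggregation, so AVG() is unavailable

Fix: Use a subquery for AVG and a HAVING MIN(...) filter so the condition holds for every row in the group

Corrected query:
SELECT customer FROM orders GROUP BY customer HAVING MIN(total) > (SELECT AVG(total) FROM orders)

Result:
customer
--------
Bob     
Grace   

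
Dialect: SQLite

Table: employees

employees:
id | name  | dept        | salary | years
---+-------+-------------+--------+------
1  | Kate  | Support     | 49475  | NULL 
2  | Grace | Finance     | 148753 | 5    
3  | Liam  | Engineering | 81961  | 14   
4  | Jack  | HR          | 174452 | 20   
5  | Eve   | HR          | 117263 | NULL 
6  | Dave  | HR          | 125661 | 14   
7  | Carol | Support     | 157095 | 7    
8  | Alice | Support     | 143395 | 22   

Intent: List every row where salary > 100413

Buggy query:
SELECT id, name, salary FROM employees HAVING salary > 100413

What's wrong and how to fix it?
Bug: HAVING filters the output of aggregation, but this query has no GROUP BY and no aggregate functions, so SQLite rejects it (HAVING clause on a non-aggregate query); the condition here is per row

Fix: Replace HAVING with WHERE since the condition applies to individual rows

Corrected query:
SELECT id, name, salary FROM employees WHERE salary > 100413

Result:
id | name  | salary
---+-------+-------
2  | Grace | 148753
4  | Jack  | 174452
5  | Eve   | 117263
6  | Dave  | 125661
7  | Carol | 157095
8  | Alice | 143395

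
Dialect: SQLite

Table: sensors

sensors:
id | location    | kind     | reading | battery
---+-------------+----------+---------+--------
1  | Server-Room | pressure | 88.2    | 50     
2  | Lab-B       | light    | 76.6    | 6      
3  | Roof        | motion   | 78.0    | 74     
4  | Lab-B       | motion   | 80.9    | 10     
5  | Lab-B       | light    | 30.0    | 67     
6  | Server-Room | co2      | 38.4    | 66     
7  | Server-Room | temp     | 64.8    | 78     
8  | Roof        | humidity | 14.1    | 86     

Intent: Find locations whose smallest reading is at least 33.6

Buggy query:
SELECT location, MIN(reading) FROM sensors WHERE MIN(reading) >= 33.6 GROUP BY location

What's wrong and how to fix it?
Bug: MIN() in WHERE is a misuse of aggregate

Fix: Use HAVING for the per-group MIN condition

Corrected query:
SELECT location, MIN(reading) FROM sensors GROUP BY location HAVING MIN(reading) >= 33.6

Result:
location    | MIN(reading)
------------+-------------
Server-Room | 38.4        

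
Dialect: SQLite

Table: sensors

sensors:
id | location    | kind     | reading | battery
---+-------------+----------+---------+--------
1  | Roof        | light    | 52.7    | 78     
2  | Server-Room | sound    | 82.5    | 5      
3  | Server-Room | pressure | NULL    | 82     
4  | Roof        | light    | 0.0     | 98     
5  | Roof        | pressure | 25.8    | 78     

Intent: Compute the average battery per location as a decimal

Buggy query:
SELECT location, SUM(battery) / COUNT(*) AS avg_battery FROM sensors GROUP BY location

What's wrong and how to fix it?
Bug: Both operands are integers, so '/' performs integer division and truncates

Fix: Multiply by 1.0 (or CAST to REAL) to force floating-point division

Corrected query:
SELECT location, SUM(battery) * 1.0 / COUNT(*) AS avg_battery FROM sensors GROUP BY location

Result:
location    | avg_battery
------------+------------
Roof        | 84.666667  
Server-Room | 43.5       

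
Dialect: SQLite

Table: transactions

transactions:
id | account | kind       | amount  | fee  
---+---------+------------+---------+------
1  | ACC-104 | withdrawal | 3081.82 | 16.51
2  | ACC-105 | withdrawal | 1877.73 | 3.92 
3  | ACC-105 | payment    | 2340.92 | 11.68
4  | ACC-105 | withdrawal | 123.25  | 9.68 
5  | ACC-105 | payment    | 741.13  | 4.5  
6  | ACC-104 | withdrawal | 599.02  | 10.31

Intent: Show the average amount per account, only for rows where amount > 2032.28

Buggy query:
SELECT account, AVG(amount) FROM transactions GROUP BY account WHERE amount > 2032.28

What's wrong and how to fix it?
Bug: Row-level WHERE must come before GROUP BY in the clause order

Fix: Move the WHERE clause before GROUP BY

Corrected query:
SELECT account, AVG(amount) FROM transactions WHERE amount > 2032.28 GROUP BY account

Result:
account | AVG(amount)
--------+------------
ACC-104 | 3081.82    
ACC-105 | 2340.92    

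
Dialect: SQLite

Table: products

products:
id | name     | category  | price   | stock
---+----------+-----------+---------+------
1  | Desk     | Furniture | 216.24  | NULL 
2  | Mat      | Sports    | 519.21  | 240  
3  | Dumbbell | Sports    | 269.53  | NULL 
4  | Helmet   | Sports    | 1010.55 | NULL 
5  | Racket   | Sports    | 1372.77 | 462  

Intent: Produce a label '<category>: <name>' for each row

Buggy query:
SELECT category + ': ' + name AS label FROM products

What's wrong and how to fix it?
Bug: SQLite uses || for string concatenation; + coerces text to numbers (yielding 0)

Fix: Use the || operator for string concatenation

Corrected query:
SELECT category || ': ' || name AS label FROM products

Result:
label           
----------------
Furniture: Desk 
Sports: Mat     
Sports: Dumbbell
Sports: Helmet  
Sports: Racket  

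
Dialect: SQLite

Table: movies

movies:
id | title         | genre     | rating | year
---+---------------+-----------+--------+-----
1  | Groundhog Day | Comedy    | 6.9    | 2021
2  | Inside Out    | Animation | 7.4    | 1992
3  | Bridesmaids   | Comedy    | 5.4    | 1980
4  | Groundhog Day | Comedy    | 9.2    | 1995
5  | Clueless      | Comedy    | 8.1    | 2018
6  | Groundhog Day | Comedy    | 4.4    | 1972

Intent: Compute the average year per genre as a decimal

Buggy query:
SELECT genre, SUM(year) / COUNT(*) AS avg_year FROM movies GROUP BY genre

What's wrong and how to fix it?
Bug: SUM(year) and COUNT(*) are both integers; the division truncates the fractional part

Fix: Multiply by 1.0 (or CAST to REAL) to force floating-point division

Corrected query:
SELECT genre, SUM(year) * 1.0 / COUNT(*) AS avg_year FROM movies GROUP BY genre

Result:
genre     | avg_year
----------+---------
Animation | 1992    
Comedy    | 1997.2  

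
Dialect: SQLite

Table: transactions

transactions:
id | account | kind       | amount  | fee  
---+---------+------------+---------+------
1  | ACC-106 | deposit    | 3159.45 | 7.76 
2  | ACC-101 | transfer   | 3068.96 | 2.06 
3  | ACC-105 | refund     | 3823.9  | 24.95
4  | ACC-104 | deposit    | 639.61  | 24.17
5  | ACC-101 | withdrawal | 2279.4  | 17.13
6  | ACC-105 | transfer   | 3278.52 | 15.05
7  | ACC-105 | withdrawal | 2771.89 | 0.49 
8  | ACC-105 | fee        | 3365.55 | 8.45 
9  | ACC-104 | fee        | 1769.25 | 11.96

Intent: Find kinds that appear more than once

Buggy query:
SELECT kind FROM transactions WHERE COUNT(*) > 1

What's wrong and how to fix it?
Bug: WHERE can't reference COUNT(*); aggregates are computed after WHERE

Fix: Group first, then use HAVING for the count condition

Corrected query:
SELECT kind FROM transactions GROUP BY kind HAVING COUNT(*) > 1

Result:
kind      
----------
deposit   
fee       
transfer  
withdrawal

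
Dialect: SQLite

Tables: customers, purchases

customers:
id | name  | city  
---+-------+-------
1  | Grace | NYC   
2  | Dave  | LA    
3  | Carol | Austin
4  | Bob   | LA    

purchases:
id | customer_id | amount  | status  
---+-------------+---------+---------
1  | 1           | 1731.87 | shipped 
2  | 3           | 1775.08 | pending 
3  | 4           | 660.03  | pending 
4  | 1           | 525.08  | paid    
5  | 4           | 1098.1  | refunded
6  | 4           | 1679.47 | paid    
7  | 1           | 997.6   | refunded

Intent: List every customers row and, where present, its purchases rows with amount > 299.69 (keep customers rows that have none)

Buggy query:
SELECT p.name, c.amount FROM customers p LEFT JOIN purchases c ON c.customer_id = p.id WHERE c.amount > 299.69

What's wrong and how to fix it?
Bug: Filtering c.amount in WHERE discards the NULL rows produced by LEFT JOIN, turning it into an inner join

Fix: Put 'c.amount > 299.69' in the JOIN's ON clause instead of WHERE

Corrected query:
SELECT p.name, c.amount FROM customers p LEFT JOIN purchases c ON c.customer_id = p.id AND c.amount > 299.69

Result:
name  | amount 
------+--------
Grace | 525.08 
Grace | 997.6  
Grace | 1731.87
Dave  | NULL   
Carol | 1775.08
Bob   | 660.03 
Bob   | 1098.1 
Bob   | 1679.47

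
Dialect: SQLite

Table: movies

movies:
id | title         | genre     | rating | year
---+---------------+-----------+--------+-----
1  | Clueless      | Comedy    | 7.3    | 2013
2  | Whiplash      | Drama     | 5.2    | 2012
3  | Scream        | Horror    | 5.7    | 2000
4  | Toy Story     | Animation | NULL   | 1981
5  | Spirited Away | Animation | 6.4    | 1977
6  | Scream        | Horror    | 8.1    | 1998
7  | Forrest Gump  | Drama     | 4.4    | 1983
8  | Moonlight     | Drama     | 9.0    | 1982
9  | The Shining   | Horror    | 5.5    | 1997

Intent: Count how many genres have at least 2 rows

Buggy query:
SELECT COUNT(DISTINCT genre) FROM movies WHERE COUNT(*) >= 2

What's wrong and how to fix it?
Bug: COUNT(*) cannot appear in WHERE; the per-group count doesn't exist yet

Fix: Group first with HAVING COUNT(*) >= 2, then COUNT the resulting groups

Corrected query:
SELECT COUNT(*) FROM (SELECT genre FROM movies GROUP BY genre HAVING COUNT(*) >= 2)

Result:
COUNT(*)
--------
3       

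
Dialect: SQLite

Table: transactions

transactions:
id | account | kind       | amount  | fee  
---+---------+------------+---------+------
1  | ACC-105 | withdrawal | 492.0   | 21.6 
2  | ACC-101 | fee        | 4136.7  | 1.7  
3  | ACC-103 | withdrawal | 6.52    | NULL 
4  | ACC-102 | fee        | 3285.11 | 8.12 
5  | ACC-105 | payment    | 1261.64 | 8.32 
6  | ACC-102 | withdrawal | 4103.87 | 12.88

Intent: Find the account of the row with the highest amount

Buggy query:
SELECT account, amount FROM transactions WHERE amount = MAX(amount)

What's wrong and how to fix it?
Bug: WHERE is evaluated per row; an aggregate over the whole table isn't defined there

Fix: Wrap MAX in a scalar subquery so WHERE compares against a single value

Corrected query:
SELECT account, amount FROM transactions WHERE amount = (SELECT MAX(amount) FROM transactions)

Result:
account | amount
--------+-------
ACC-101 | 4136.7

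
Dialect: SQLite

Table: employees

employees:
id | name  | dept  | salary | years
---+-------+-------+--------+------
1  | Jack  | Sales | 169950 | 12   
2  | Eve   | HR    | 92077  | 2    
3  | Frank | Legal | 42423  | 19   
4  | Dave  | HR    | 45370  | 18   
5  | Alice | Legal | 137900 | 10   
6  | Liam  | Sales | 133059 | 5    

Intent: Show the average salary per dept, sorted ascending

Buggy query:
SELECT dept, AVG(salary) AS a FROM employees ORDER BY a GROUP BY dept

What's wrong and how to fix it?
Bug: ORDER BY appears before GROUP BY; SQL clause order requires GROUP BY first

Fix: Reorder: SELECT … FROM … GROUP BY … ORDER BY …

Corrected query:
SELECT dept, AVG(salary) AS a FROM employees GROUP BY dept ORDER BY a

Result:
dept  | a       
------+---------
HR    | 68723.5 
Legal | 90161.5 
Sales | 151504.5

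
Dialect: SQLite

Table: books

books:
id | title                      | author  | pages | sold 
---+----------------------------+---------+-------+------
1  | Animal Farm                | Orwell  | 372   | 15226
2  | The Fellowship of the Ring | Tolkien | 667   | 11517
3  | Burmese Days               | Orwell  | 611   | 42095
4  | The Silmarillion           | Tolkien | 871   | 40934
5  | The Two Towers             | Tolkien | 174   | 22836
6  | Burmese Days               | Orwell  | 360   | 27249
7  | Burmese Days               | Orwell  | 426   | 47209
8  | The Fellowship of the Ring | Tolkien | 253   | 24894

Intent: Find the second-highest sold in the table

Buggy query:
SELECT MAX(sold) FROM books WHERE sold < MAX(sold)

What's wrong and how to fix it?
Bug: MAX(sold) on the right of the comparison is an aggregate-in-WHERE error

Fix: Compute the overall MAX in a subquery, then take MAX of rows below it

Corrected query:
SELECT MAX(sold) FROM books WHERE sold < (SELECT MAX(sold) FROM books)

Result:
MAX(sold)
---------
42095    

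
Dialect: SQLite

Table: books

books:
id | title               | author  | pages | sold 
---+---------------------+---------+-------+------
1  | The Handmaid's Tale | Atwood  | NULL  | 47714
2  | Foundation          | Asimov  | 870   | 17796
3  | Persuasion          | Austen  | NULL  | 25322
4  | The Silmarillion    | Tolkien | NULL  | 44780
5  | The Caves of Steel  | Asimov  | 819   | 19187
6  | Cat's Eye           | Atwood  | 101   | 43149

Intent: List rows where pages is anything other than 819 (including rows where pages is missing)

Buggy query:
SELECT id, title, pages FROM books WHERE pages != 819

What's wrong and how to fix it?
Bug: 'pages != 819' is unknown when pages is NULL, so NULL rows are silently excluded

Fix: Handle NULL separately with IS NULL alongside the inequality

Corrected query:
SELECT id, title, pages FROM books WHERE pages != 819 OR pages IS NULL

Result:
id | title               | pages
---+---------------------+------
1  | The Handmaid's Tale | NULL 
2  | Foundation          | 870  
3  | Persuasion          | NULL 
4  | The Silmarillion    | NULL 
6  | Cat's Eye           | 101  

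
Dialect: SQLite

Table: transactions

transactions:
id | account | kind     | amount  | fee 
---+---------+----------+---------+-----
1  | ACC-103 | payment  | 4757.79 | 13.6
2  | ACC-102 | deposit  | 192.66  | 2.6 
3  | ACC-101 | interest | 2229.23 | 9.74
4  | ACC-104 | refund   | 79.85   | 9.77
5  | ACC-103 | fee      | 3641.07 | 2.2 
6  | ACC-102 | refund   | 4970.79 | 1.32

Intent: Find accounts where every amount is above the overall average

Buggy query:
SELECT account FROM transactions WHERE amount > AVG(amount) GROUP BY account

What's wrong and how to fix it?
Bug: AVG() is an aggregate; it can't sit directly in WHERE

Fix: Use a subquery for AVG and a HAVING MIN(...) filter so the condition holds for every row in the group

Corrected query:
SELECT account FROM transactions GROUP BY account HAVING MIN(amount) > (SELECT AVG(amount) FROM transactions)

Result:
account
-------
ACC-103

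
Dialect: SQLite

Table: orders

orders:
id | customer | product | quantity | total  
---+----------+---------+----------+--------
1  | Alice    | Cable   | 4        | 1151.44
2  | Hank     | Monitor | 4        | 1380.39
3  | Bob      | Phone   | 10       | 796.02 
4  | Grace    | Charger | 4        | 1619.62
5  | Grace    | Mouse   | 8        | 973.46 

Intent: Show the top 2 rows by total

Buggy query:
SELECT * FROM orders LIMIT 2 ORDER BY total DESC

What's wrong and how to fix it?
Bug: ORDER BY cannot follow LIMIT; LIMIT is the final clause

Fix: Swap the clauses: ORDER BY first, then LIMIT

Corrected query:
SELECT * FROM orders ORDER BY total DESC LIMIT 2

Result:
id | customer | product | quantity | total  
---+----------+---------+----------+--------
4  | Grace    | Charger | 4        | 1619.62
2  | Hank     | Monitor | 4        | 1380.39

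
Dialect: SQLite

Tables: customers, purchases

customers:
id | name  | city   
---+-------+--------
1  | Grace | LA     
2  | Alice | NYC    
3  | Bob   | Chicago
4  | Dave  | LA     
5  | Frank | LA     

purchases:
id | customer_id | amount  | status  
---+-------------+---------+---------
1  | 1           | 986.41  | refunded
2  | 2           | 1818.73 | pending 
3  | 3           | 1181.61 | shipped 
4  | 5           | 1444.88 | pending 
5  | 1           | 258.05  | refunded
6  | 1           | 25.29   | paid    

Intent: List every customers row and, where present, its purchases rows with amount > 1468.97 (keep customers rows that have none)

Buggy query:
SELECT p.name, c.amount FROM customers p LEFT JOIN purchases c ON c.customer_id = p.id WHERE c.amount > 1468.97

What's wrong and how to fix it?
Bug: A WHERE condition on the right-hand table after LEFT JOIN drops unmatched parents

Fix: Put 'c.amount > 1468.97' in the JOIN's ON clause instead of WHERE

Corrected query:
SELECT p.name, c.amount FROM customers p LEFT JOIN purchases c ON c.customer_id = p.id AND c.amount > 1468.97

Result:
name  | amount 
------+--------
Grace | NULL   
Alice | 1818.73
Bob   | NULL   
Dave  | NULL   
Frank | NULL   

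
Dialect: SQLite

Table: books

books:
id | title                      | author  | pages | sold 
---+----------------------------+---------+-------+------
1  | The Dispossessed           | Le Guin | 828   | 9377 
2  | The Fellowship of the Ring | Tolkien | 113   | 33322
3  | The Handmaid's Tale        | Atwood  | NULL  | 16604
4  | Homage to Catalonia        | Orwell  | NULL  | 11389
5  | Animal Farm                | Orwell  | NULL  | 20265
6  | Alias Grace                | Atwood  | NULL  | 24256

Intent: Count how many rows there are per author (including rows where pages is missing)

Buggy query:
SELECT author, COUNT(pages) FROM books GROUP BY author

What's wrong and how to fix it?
Bug: COUNT(pages) skips NULLs, so groups with missing pages are undercounted

Fix: Replace COUNT(pages) with COUNT(*)

Corrected query:
SELECT author, COUNT(*) FROM books GROUP BY author

Result:
author  | COUNT(*)
--------+---------
Atwood  | 2       
Le Guin | 1       
Orwell  | 2       
Tolkien | 1       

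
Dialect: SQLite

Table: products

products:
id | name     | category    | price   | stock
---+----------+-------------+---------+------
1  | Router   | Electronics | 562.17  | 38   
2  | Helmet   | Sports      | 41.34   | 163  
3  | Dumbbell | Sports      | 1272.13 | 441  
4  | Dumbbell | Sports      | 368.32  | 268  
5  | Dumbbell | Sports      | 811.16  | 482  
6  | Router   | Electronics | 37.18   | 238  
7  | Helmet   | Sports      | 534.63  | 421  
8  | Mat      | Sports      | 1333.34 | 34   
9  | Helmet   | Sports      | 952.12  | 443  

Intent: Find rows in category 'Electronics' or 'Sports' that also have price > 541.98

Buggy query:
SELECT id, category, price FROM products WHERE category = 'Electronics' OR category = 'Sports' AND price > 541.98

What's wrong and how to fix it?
Bug: Without parentheses, AND is evaluated before OR, so the price filter only applies to the 'Sports' branch

Fix: Add parentheses around the OR so the AND applies to both alternatives

Corrected query:
SELECT id, category, price FROM products WHERE (category = 'Electronics' OR category = 'Sports') AND price > 541.98

Result:
id | category    | price  
---+-------------+--------
1  | Electronics | 562.17 
3  | Sports      | 1272.13
5  | Sports      | 811.16 
8  | Sports      | 1333.34
9  | Sports      | 952.12 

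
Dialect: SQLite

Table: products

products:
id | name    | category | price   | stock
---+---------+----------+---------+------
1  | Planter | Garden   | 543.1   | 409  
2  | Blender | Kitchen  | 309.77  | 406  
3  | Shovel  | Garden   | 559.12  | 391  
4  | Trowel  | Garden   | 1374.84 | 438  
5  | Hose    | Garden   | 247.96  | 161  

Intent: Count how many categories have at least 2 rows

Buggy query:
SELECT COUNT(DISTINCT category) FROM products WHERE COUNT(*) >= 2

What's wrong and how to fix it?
Bug: COUNT(*) cannot appear in WHERE; the per-group count doesn't exist yet

Fix: Use a subquery that GROUPs and filters with HAVING, then count its rows

Corrected query:
SELECT COUNT(*) FROM (SELECT category FROM products GROUP BY category HAVING COUNT(*) >= 2)

Result:
COUNT(*)
--------
1       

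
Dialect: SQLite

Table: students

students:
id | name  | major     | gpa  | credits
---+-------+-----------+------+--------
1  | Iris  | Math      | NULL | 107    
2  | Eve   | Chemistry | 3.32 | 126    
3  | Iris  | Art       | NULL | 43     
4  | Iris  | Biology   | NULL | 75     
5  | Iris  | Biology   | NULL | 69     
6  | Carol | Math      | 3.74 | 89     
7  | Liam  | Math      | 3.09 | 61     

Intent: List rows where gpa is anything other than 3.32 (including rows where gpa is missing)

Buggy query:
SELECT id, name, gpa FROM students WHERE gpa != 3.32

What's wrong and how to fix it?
Bug: 'gpa != 3.32' is unknown when gpa is NULL, so NULL rows are silently excluded

Fix: Handle NULL separately with IS NULL alongside the inequality

Corrected query:
SELECT id, name, gpa FROM students WHERE gpa != 3.32 OR gpa IS NULL

Result:
id | name  | gpa 
---+-------+-----
1  | Iris  | NULL
3  | Iris  | NULL
4  | Iris  | NULL
5  | Iris  | NULL
6  | Carol | 3.74
7  | Liam  | 3.09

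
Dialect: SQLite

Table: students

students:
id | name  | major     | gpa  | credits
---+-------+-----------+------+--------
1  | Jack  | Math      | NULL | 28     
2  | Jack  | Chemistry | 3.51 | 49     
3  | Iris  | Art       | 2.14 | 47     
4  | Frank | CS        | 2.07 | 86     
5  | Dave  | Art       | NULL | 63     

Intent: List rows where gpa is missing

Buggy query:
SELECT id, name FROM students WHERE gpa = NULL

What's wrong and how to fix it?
Bug: '= NULL' is always unknown in SQL three-valued logic, so no rows match

Fix: Use IS NULL to test for NULL

Corrected query:
SELECT id, name FROM students WHERE gpa IS NULL

Result:
id | name
---+-----
1  | Jack
5  | Dave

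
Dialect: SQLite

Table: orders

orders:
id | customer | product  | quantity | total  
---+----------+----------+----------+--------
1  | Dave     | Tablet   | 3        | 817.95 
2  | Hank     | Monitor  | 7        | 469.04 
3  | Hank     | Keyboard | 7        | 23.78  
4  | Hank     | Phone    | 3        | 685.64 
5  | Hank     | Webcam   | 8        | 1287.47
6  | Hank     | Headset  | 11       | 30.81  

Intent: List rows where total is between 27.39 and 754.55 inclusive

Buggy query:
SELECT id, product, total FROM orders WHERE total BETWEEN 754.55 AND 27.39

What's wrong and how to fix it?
Bug: BETWEEN expects the lower bound first; with 754.55 AND 27.39 the range is empty

Fix: Swap the bounds so the smaller value comes first

Corrected query:
SELECT id, product, total FROM orders WHERE total BETWEEN 27.39 AND 754.55

Result:
id | product | total 
---+---------+-------
2  | Monitor | 469.04
4  | Phone   | 685.64
6  | Headset | 30.81 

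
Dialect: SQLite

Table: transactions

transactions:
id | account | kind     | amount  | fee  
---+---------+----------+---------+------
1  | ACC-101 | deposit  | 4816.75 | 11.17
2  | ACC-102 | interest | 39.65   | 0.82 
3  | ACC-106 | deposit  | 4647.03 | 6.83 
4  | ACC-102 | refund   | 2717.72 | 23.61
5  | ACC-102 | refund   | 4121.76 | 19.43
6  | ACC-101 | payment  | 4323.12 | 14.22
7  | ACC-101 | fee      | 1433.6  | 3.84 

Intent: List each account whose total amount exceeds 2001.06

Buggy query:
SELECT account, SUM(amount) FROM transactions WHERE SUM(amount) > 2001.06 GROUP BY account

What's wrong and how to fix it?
Bug: Aggregate functions cannot appear in a WHERE clause

Fix: Use HAVING (which filters groups after aggregation) instead of WHERE

Corrected query:
SELECT account, SUM(amount) FROM transactions GROUP BY account HAVING SUM(amount) > 2001.06

Result:
account | SUM(amount)
--------+------------
ACC-101 | 10573.47   
ACC-102 | 6879.13    
ACC-106 | 4647.03    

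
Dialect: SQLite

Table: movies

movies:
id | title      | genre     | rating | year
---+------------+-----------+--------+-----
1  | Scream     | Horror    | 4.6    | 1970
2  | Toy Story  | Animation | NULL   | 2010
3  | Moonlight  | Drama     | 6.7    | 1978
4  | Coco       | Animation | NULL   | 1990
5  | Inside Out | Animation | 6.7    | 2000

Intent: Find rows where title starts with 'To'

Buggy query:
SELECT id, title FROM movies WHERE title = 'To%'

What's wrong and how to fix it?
Bug: Wildcards only work with LIKE; '=' treats '%' as a literal character

Fix: Replace '=' with LIKE so 'To%' is treated as a pattern

Corrected query:
SELECT id, title FROM movies WHERE title LIKE 'To%'

Result:
id | title    
---+----------
2  | Toy Story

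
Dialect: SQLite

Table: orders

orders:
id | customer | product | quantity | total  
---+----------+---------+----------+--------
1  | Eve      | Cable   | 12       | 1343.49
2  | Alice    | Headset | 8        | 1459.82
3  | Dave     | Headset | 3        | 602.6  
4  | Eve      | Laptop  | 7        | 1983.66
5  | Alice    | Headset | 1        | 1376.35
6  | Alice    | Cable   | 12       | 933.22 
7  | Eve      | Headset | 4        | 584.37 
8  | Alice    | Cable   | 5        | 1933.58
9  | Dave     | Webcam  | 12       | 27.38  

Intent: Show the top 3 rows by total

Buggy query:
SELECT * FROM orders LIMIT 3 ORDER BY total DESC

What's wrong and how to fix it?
Bug: LIMIT must come after ORDER BY

Fix: Sort with ORDER BY, then apply LIMIT

Corrected query:
SELECT * FROM orders ORDER BY total DESC LIMIT 3

Result:
id | customer | product | quantity | total  
---+----------+---------+----------+--------
4  | Eve      | Laptop  | 7        | 1983.66
8  | Alice    | Cable   | 5        | 1933.58
2  | Alice    | Headset | 8        | 1459.82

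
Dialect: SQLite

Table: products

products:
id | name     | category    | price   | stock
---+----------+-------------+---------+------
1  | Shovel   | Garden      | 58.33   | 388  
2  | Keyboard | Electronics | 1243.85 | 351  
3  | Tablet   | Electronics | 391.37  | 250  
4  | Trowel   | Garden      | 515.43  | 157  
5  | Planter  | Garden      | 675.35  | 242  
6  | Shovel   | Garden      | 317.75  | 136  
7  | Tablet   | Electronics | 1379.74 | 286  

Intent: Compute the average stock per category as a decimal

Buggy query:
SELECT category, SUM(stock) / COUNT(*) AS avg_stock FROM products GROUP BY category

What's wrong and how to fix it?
Bug: Both operands are integers, so '/' performs integer division and truncates

Fix: Cast one side to REAL so the division keeps the fractional part

Corrected query:
SELECT category, SUM(stock) * 1.0 / COUNT(*) AS avg_stock FROM products GROUP BY category

Result:
category    | avg_stock 
------------+-----------
Electronics | 295.666667
Garden      | 230.75    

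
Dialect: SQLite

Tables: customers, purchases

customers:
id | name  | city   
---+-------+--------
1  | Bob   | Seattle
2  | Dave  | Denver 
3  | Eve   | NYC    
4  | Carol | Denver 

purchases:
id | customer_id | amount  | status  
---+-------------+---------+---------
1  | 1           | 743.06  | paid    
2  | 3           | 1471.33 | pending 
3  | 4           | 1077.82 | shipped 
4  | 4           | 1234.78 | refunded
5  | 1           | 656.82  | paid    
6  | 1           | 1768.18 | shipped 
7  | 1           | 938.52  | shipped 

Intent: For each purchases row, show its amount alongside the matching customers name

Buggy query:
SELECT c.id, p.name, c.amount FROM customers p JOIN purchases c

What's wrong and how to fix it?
Bug: JOIN with no ON clause produces a cartesian product; every purchases row pairs with every customers row

Fix: Specify the join condition linking the foreign key to the parent id

Corrected query:
SELECT c.id, p.name, c.amount FROM customers p JOIN purchases c ON c.customer_id = p.id

Result:
id | name  | amount 
---+-------+--------
1  | Bob   | 743.06 
2  | Eve   | 1471.33
3  | Carol | 1077.82
4  | Carol | 1234.78
5  | Bob   | 656.82 
6  | Bob   | 1768.18
7  | Bob   | 938.52 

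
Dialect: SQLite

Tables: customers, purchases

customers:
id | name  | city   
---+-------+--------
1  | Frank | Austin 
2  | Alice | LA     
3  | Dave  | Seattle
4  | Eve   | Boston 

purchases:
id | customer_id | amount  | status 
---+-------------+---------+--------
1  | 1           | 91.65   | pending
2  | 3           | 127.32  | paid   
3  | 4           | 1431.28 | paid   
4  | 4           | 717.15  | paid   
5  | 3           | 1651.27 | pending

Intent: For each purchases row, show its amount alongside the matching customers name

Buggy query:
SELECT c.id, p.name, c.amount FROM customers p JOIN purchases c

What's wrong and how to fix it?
Bug: JOIN with no ON clause produces a cartesian product; every purchases row pairs with every customers row

Fix: Specify the join condition linking the foreign key to the parent id

Corrected query:
SELECT c.id, p.name, c.amount FROM customers p JOIN purchases c ON c.customer_id = p.id

Result:
id | name  | amount 
---+-------+--------
1  | Frank | 91.65  
2  | Dave  | 127.32 
3  | Eve   | 1431.28
4  | Eve   | 717.15 
5  | Dave  | 1651.27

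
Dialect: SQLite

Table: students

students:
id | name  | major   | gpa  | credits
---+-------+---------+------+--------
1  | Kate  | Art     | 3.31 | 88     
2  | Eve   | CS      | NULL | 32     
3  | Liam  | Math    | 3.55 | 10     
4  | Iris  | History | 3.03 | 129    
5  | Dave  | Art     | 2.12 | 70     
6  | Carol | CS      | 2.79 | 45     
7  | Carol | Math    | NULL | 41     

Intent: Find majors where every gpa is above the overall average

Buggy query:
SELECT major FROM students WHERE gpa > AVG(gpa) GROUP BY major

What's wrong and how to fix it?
Bug: AVG() is an aggregate; it can't sit directly in WHERE

Fix: Use a subquery for AVG and a HAVING MIN(...) filter so the condition holds for every row in the group

Corrected query:
SELECT major FROM students GROUP BY major HAVING MIN(gpa) > (SELECT AVG(gpa) FROM students)

Result:
major  
-------
History
Math   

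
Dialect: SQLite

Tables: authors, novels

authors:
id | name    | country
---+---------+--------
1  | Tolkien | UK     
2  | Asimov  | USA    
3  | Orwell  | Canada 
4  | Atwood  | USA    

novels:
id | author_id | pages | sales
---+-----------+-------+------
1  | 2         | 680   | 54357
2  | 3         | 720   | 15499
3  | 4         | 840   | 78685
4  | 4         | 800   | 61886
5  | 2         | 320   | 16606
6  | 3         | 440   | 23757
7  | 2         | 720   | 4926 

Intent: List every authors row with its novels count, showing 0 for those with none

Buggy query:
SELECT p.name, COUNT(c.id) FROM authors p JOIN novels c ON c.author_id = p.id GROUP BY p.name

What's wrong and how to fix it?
Bug: An inner join excludes parents with zero children

Fix: Switch to LEFT JOIN to retain unmatched parent rows

Corrected query:
SELECT p.name, COUNT(c.id) FROM authors p LEFT JOIN novels c ON c.author_id = p.id GROUP BY p.name

Result:
name    | COUNT(c.id)
--------+------------
Asimov  | 3          
Atwood  | 2          
Orwell  | 2          
Tolkien | 0          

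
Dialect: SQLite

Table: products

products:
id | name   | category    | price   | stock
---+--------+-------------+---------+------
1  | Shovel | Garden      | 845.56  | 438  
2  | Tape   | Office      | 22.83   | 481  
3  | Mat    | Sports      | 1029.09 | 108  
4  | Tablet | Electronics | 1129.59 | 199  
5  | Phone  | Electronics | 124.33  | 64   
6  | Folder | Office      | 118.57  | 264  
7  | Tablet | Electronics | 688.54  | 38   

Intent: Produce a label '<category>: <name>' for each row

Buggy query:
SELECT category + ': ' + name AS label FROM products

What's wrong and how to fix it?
Bug: '+' is numeric addition; on text columns SQLite converts them to 0 instead of concatenating

Fix: Replace + with || to concatenate text

Corrected query:
SELECT category || ': ' || name AS label FROM products

Result:
label              
-------------------
Garden: Shovel     
Office: Tape       
Sports: Mat        
Electronics: Tablet
Electronics: Phone 
Office: Folder     
Electronics: Tablet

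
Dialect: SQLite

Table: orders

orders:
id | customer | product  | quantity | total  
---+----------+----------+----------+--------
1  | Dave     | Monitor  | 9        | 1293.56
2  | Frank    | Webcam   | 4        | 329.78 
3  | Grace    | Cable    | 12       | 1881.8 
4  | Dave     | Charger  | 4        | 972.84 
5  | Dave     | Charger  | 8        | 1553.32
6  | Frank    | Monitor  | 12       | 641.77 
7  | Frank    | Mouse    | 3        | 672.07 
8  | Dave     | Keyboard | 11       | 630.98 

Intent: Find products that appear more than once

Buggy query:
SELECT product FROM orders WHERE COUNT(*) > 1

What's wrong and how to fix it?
Bug: WHERE can't reference COUNT(*); aggregates are computed after WHERE

Fix: GROUP BY product, then filter groups with HAVING COUNT(*) > 1

Corrected query:
SELECT product FROM orders GROUP BY product HAVING COUNT(*) > 1

Result:
product
-------
Charger
Monitor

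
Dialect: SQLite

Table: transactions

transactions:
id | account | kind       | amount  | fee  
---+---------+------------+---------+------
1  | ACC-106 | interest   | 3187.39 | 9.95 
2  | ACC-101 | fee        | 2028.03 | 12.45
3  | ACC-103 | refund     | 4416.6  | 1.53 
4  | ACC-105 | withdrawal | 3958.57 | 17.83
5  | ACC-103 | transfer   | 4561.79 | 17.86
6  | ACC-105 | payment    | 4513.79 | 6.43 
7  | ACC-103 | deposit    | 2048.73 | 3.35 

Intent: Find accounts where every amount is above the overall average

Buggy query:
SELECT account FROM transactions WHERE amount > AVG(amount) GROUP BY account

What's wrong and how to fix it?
Bug: WHERE evaluates per row before aggregation, so AVG() is unavailable

Fix: Use a subquery for AVG and a HAVING MIN(...) filter so the condition holds for every row in the group

Corrected query:
SELECT account FROM transactions GROUP BY account HAVING MIN(amount) > (SELECT AVG(amount) FROM transactions)

Result:
account
-------
ACC-105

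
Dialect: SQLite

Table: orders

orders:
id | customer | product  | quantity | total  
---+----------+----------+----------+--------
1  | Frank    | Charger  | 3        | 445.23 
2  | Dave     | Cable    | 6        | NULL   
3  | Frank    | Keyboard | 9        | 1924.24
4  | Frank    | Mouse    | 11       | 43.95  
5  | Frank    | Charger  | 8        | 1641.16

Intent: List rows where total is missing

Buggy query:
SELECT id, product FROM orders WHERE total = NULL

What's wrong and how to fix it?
Bug: '= NULL' is always unknown in SQL three-valued logic, so no rows match

Fix: Replace '= NULL' with 'IS NULL'

Corrected query:
SELECT id, product FROM orders WHERE total IS NULL

Result:
id | product
---+--------
2  | Cable  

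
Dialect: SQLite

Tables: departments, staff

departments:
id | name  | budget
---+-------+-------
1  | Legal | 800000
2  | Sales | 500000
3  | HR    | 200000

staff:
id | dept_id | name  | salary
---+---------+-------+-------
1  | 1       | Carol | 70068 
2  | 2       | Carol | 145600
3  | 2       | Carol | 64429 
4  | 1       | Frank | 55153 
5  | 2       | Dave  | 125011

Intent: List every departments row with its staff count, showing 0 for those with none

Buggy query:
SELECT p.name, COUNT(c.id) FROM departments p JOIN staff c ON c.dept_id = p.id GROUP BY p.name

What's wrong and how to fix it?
Bug: An inner join excludes parents with zero children

Fix: Use LEFT JOIN so parents without children still appear (COUNT(c.id) gives 0)

Corrected query:
SELECT p.name, COUNT(c.id) FROM departments p LEFT JOIN staff c ON c.dept_id = p.id GROUP BY p.name

Result:
name  | COUNT(c.id)
------+------------
HR    | 0          
Legal | 2          
Sales | 3          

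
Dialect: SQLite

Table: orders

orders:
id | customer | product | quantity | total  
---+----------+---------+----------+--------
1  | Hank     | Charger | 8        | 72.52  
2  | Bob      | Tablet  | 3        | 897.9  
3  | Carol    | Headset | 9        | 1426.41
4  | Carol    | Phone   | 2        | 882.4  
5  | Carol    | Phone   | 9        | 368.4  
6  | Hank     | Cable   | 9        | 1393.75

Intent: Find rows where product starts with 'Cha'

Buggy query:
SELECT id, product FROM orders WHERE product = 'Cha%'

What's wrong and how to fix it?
Bug: Wildcards only work with LIKE; '=' treats '%' as a literal character

Fix: Replace '=' with LIKE so 'Cha%' is treated as a pattern

Corrected query:
SELECT id, product FROM orders WHERE product LIKE 'Cha%'

Result:
id | product
---+--------
1  | Charger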